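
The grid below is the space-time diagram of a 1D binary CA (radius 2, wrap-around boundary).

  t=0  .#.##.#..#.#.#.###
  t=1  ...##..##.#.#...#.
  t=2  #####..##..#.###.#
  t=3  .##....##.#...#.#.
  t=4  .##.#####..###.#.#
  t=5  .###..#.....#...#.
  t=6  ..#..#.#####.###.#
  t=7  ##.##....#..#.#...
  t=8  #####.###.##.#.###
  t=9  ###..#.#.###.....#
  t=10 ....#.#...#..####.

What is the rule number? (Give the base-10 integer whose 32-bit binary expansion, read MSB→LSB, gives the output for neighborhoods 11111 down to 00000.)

2286384975

  ##### -> #   bit 31 = 1  t=2,i=1
  ####. -> .   bit 30 = 0  t=2,i=3
  ###.# -> .   bit 29 = 0  t=0,i=17
  ###.. -> .   bit 28 = 0  t=2,i=4
  ##.## -> #   bit 27 = 1  t=2,i=16
  ##.#. -> .   bit 26 = 0  t=0,i=0
  ##..# -> .   bit 25 = 0  t=1,i=5
  ##... -> .   bit 24 = 0  t=3,i=3
  #.### -> .   bit 23 = 0  t=0,i=15
  #.##. -> #   bit 22 = 1  t=0,i=3
  #.#.# -> .   bit 21 = 0  t=0,i=1
  #.#.. -> .   bit 20 = 0  t=0,i=6
  #..## -> .   bit 19 = 0  t=1,i=6
  #..#. -> #   bit 18 = 1  t=0,i=8
  #...# -> #   bit 17 = 1  t=1,i=14
  #.... -> #   bit 16 = 1  t=1,i=0
  .#### -> .   bit 15 = 0  t=2,i=0
  .###. -> #   bit 14 = 1  t=0,i=16
  .##.# -> #   bit 13 = 1  t=0,i=4
  .##.. -> #   bit 12 = 1  t=1,i=4
  .#.## -> .   bit 11 = 0  t=0,i=2
  .#.#. -> #   bit 10 = 1  t=0,i=10
  .#..# -> #   bit 9 = 1  t=0,i=7
  .#... -> #   bit 8 = 1  t=1,i=13
  ..### -> .   bit 7 = 0  t=4,i=11
  ..##. -> #   bit 6 = 1  t=1,i=3
  ..#.# -> .   bit 5 = 0  t=0,i=9
  ..#.. -> .   bit 4 = 0  t=1,i=16
  ...## -> #   bit 3 = 1  t=1,i=2
  ...#. -> #   bit 2 = 1  t=1,i=15
  ....# -> #   bit 1 = 1  t=1,i=1
  ..... -> #   bit 0 = 1  t=5,i=9
  bits 10001000010001110111011101001111 = 2286384975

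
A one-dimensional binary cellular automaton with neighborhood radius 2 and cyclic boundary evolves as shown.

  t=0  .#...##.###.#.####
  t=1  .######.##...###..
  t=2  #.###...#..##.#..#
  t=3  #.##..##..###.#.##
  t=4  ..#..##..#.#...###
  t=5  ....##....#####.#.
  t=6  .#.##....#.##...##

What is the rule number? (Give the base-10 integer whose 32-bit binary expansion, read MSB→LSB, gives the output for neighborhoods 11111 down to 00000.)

2161831245

  #####|#  b31=1 t=1,i=3
  ####.|.  b30=0 t=0,i=16
  ###.#|.  b29=0 t=0,i=10
  ###..|.  b28=0 t=1,i=15
  ##.##|.  b27=0 t=0,i=7
  ##.#.|.  b26=0 t=0,i=0
  ##..#|.  b25=0 t=3,i=4
  ##...|.  b24=0 t=1,i=10
  #.###|#  b23=1 t=0,i=8
  #.##.|#  b22=1 t=1,i=8
  #.#.#|.  b21=0 t=0,i=12
  #.#..|#  b20=1 t=0,i=1
  #..##|#  b19=1 t=2,i=10
  #..#.|.  b18=0 t=4,i=1
  #...#|#  b17=1 t=0,i=3
  #....|.  b16=0 t=5,i=0
  .####|#  b15=1 t=0,i=15
  .###.|#  b14=1 t=0,i=9
  .##.#|#  b13=1 t=0,i=6
  .##..|.  b12=0 t=1,i=9
  .#.##|#  b11=1 t=0,i=13
  .#.#.|#  b10=1 t=4,i=10
  .#..#|.  b9=0 t=2,i=9
  .#...|#  b8=1 t=0,i=2
  ..###|.  b7=0 t=1,i=1
  ..##.|#  b6=1 t=0,i=5
  ..#.#|.  b5=0 t=4,i=9
  ..#..|.  b4=0 t=2,i=8
  ...##|#  b3=1 t=0,i=4
  ...#.|#  b2=1 t=2,i=7
  ....#|.  b1=0 t=5,i=2
  .....|#  b0=1 t=5,i=1
  bits 10000000110110101110110101001101 = 2161831245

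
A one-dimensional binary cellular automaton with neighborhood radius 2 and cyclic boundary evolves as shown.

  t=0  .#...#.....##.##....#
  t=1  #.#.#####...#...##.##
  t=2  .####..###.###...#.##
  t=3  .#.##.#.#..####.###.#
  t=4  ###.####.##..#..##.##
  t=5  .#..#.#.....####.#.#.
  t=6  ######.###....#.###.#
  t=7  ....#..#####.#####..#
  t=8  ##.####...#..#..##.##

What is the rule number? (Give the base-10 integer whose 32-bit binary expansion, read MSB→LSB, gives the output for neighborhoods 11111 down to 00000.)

  nb #####: next=.  (t=1,i=6, bit31=0)
  nb ####.: next=#  (t=1,i=7, bit30=1)
  nb ###.#: next=.  (t=1,i=0, bit29=0)
  nb ###..: next=#  (t=1,i=8, bit28=1)
  nb ##.##: next=.  (t=0,i=13, bit27=0)
  nb ##.#.: next=#  (t=1,i=1, bit26=1)
  nb ##..#: next=.  (t=2,i=5, bit25=0)
  nb ##...: next=#  (t=0,i=16, bit24=1)
  nb #.###: next=#  (t=1,i=4, bit23=1)
  nb #.##.: next=.  (t=0,i=14, bit22=0)
  nb #.#.#: next=#  (t=1,i=2, bit21=1)
  nb #.#..: next=.  (t=0,i=1, bit20=0)
  nb #..##: next=#  (t=2,i=6, bit19=1)
  nb #..#.: next=#  (t=4,i=12, bit18=1)
  nb #...#: next=.  (t=0,i=3, bit17=0)
  nb #....: next=#  (t=0,i=7, bit16=1)
  nb .####: next=.  (t=1,i=5, bit15=0)
  nb .###.: next=#  (t=1,i=20, bit14=1)
  nb .##.#: next=#  (t=0,i=12, bit13=1)
  nb .##..: next=.  (t=0,i=15, bit12=0)
  nb .#.##: next=#  (t=1,i=3, bit11=1)
  nb .#.#.: next=#  (t=0,i=0, bit10=1)
  nb .#..#: next=#  (t=3,i=9, bit9=1)
  nb .#...: next=#  (t=0,i=2, bit8=1)
  nb ..###: next=.  (t=2,i=7, bit7=0)
  nb ..##.: next=.  (t=0,i=11, bit6=0)
  nb ..#.#: next=#  (t=0,i=20, bit5=1)
  nb ..#..: next=#  (t=0,i=5, bit4=1)
  nb ...##: next=.  (t=0,i=10, bit3=0)
  nb ...#.: next=#  (t=0,i=4, bit2=1)
  nb ....#: next=.  (t=0,i=9, bit1=0)
  nb .....: next=#  (t=0,i=8, bit0=1)
  bits 01010101101011010110111100110101 = 1437429557

1437429557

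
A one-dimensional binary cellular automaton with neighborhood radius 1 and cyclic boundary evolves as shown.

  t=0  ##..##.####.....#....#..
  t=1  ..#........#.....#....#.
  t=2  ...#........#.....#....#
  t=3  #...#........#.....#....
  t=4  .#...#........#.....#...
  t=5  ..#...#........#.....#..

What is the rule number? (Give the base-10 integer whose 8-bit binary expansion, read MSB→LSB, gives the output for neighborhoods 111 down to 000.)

16

  ### -> .   bit 7 = 0  t=0,i=8
  ##. -> .   bit 6 = 0  t=0,i=1
  #.# -> .   bit 5 = 0  t=0,i=6
  #.. -> #   bit 4 = 1  t=0,i=2
  .## -> .   bit 3 = 0  t=0,i=0
  .#. -> .   bit 2 = 0  t=0,i=16
  ..# -> .   bit 1 = 0  t=0,i=3
  ... -> .   bit 0 = 0  t=0,i=12
  bits 00010000 = 16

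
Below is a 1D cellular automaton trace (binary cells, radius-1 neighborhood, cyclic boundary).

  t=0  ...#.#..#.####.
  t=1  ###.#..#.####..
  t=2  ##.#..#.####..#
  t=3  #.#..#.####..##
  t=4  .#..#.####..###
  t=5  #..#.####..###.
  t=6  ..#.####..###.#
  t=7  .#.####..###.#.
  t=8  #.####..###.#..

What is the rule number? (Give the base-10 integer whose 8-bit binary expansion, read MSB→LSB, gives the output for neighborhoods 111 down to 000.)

  ### -> #   bit 7 = 1  t=0,i=11
  ##. -> .   bit 6 = 0  t=0,i=13
  #.# -> #   bit 5 = 1  t=0,i=4
  #.. -> .   bit 4 = 0  t=0,i=6
  .## -> #   bit 3 = 1  t=0,i=10
  .#. -> .   bit 2 = 0  t=0,i=3
  ..# -> #   bit 1 = 1  t=0,i=2
  ... -> #   bit 0 = 1  t=0,i=0
  bits 10101011 = 171

171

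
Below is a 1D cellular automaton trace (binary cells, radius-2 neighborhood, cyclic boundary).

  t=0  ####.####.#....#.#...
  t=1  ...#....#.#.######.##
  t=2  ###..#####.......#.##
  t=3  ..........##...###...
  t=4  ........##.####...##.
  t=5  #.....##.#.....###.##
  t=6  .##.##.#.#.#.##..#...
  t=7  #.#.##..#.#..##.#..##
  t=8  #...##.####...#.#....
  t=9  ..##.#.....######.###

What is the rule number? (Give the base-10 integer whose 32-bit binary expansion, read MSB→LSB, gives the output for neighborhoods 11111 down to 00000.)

559363118

  ##### -> .   bit 31 = 0  t=1,i=14
  ####. -> .   bit 30 = 0  t=0,i=2
  ###.# -> #   bit 29 = 1  t=0,i=3
  ###.. -> .   bit 28 = 0  t=2,i=2
  ##.## -> .   bit 27 = 0  t=0,i=4
  ##.#. -> .   bit 26 = 0  t=0,i=9
  ##..# -> .   bit 25 = 0  t=2,i=3
  ##... -> #   bit 24 = 1  t=1,i=0
  #.### -> .   bit 23 = 0  t=0,i=5
  #.##. -> #   bit 22 = 1  t=1,i=19
  #.#.# -> .   bit 21 = 0  t=1,i=10
  #.#.. -> #   bit 20 = 1  t=0,i=10
  #..## -> .   bit 19 = 0  t=2,i=4
  #..#. -> #   bit 18 = 1  t=6,i=16
  #...# -> #   bit 17 = 1  t=0,i=19
  #.... -> #   bit 16 = 1  t=0,i=12
  .#### -> .   bit 15 = 0  t=0,i=1
  .###. -> .   bit 14 = 0  t=3,i=16
  .##.# -> #   bit 13 = 1  t=4,i=9
  .##.. -> #   bit 12 = 1  t=1,i=20
  .#.## -> .   bit 11 = 0  t=1,i=11
  .#.#. -> #   bit 10 = 1  t=0,i=16
  .#..# -> .   bit 9 = 0  t=7,i=11
  .#... -> .   bit 8 = 0  t=0,i=11
  ..### -> .   bit 7 = 0  t=0,i=0
  ..##. -> .   bit 6 = 0  t=3,i=10
  ..#.# -> #   bit 5 = 1  t=0,i=15
  ..#.. -> .   bit 4 = 0  t=1,i=3
  ...## -> #   bit 3 = 1  t=0,i=20
  ...#. -> #   bit 2 = 1  t=0,i=14
  ....# -> #   bit 1 = 1  t=0,i=13
  ..... -> .   bit 0 = 0  t=2,i=12
  bits 00100001010101110011010000101110 = 559363118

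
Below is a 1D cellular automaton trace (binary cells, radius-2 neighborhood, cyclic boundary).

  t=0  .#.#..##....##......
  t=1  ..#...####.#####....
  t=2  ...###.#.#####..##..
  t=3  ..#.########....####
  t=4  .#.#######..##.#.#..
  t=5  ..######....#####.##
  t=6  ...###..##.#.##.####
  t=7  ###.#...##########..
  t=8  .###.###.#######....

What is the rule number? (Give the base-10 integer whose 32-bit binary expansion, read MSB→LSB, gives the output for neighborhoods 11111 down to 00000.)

  nb #####: next=#  (t=1,i=13, bit31=1)
  nb ####.: next=.  (t=1,i=8, bit30=0)
  nb ###.#: next=#  (t=1,i=9, bit29=1)
  nb ###..: next=.  (t=1,i=15, bit28=0)
  nb ##.##: next=#  (t=1,i=10, bit27=1)
  nb ##.#.: next=#  (t=2,i=6, bit26=1)
  nb ##..#: next=.  (t=2,i=14, bit25=0)
  nb ##...: next=#  (t=0,i=8, bit24=1)
  nb #.###: next=#  (t=1,i=11, bit23=1)
  nb #.##.: next=#  (t=5,i=18, bit22=1)
  nb #.#.#: next=#  (t=2,i=7, bit21=1)
  nb #.#..: next=.  (t=0,i=3, bit20=0)
  nb #..##: next=.  (t=0,i=5, bit19=0)
  nb #..#.: next=#  (t=3,i=1, bit18=1)
  nb #...#: next=#  (t=1,i=4, bit17=1)
  nb #....: next=#  (t=0,i=9, bit16=1)
  nb .####: next=#  (t=1,i=7, bit15=1)
  nb .###.: next=#  (t=2,i=4, bit14=1)
  nb .##.#: next=#  (t=4,i=13, bit13=1)
  nb .##..: next=#  (t=0,i=7, bit12=1)
  nb .#.##: next=#  (t=2,i=8, bit11=1)
  nb .#.#.: next=#  (t=0,i=2, bit10=1)
  nb .#..#: next=.  (t=0,i=4, bit9=0)
  nb .#...: next=#  (t=1,i=3, bit8=1)
  nb ..###: next=.  (t=1,i=6, bit7=0)
  nb ..##.: next=#  (t=0,i=6, bit6=1)
  nb ..#.#: next=.  (t=0,i=1, bit5=0)
  nb ..#..: next=.  (t=1,i=2, bit4=0)
  nb ...##: next=#  (t=0,i=11, bit3=1)
  nb ...#.: next=.  (t=0,i=0, bit2=0)
  nb ....#: next=.  (t=0,i=10, bit1=0)
  nb .....: next=.  (t=0,i=16, bit0=0)
  bits 10101101111001111111110101001000 = 2917662024

2917662024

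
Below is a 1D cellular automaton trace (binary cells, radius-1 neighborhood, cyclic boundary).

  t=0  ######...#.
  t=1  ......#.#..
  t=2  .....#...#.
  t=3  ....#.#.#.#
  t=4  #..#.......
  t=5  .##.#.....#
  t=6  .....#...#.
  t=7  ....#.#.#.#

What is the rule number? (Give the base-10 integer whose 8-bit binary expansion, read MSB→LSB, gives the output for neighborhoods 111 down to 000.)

18

  [7] ### => .  t=0,i=1
  [6] ##. => .  t=0,i=5
  [5] #.# => .  t=0,i=10
  [4] #.. => #  t=0,i=6
  [3] .## => .  t=0,i=0
  [2] .#. => .  t=0,i=9
  [1] ..# => #  t=0,i=8
  [0] ... => .  t=0,i=7
  bits 00010010 = 18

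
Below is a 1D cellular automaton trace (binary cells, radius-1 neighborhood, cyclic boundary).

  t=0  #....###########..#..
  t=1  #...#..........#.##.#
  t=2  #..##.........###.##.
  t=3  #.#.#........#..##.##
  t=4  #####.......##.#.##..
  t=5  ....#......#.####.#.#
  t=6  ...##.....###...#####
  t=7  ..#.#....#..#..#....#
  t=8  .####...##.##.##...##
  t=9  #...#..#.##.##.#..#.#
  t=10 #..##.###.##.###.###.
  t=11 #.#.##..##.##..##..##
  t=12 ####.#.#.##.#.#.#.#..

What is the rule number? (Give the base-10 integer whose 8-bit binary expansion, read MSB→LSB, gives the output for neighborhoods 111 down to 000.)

  ### -> .   bit 7 = 0  t=0,i=6
  ##. -> #   bit 6 = 1  t=0,i=15
  #.# -> #   bit 5 = 1  t=1,i=16
  #.. -> .   bit 4 = 0  t=0,i=1
  .## -> .   bit 3 = 0  t=0,i=5
  .#. -> #   bit 2 = 1  t=0,i=0
  ..# -> #   bit 1 = 1  t=0,i=4
  ... -> .   bit 0 = 0  t=0,i=2
  bits 01100110 = 102

102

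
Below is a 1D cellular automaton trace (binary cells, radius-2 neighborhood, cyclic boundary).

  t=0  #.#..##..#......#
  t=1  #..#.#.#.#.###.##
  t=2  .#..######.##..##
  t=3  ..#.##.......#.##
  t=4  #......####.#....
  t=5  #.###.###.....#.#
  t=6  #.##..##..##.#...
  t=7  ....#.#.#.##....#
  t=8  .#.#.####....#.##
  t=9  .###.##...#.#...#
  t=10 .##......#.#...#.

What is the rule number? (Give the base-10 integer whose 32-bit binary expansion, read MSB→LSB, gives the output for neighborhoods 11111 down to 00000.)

  ##### -> .   bit 31 = 0  t=2,i=6
  ####. -> .   bit 30 = 0  t=2,i=8
  ###.# -> .   bit 29 = 0  t=1,i=13
  ###.. -> .   bit 28 = 0  t=1,i=0
  ##.## -> .   bit 27 = 0  t=1,i=14
  ##.#. -> .   bit 26 = 0  t=0,i=1
  ##..# -> #   bit 25 = 1  t=0,i=7
  ##... -> .   bit 24 = 0  t=3,i=6
  #.### -> #   bit 23 = 1  t=1,i=11
  #.##. -> .   bit 22 = 0  t=2,i=11
  #.#.# -> #   bit 21 = 1  t=1,i=5
  #.#.. -> .   bit 20 = 0  t=0,i=2
  #..## -> .   bit 19 = 0  t=0,i=4
  #..#. -> .   bit 18 = 0  t=0,i=8
  #...# -> .   bit 17 = 0  t=6,i=15
  #.... -> #   bit 16 = 1  t=0,i=11
  .#### -> #   bit 15 = 1  t=2,i=5
  .###. -> #   bit 14 = 1  t=1,i=12
  .##.# -> #   bit 13 = 1  t=0,i=0
  .##.. -> .   bit 12 = 0  t=0,i=6
  .#.## -> .   bit 11 = 0  t=1,i=10
  .#.#. -> #   bit 10 = 1  t=1,i=4
  .#..# -> #   bit 9 = 1  t=0,i=3
  .#... -> .   bit 8 = 0  t=0,i=10
  ..### -> #   bit 7 = 1  t=2,i=4
  ..##. -> #   bit 6 = 1  t=0,i=5
  ..#.# -> .   bit 5 = 0  t=1,i=3
  ..#.. -> #   bit 4 = 1  t=0,i=9
  ...## -> #   bit 3 = 1  t=0,i=15
  ...#. -> #   bit 2 = 1  t=3,i=12
  ....# -> .   bit 1 = 0  t=0,i=14
  ..... -> #   bit 0 = 1  t=0,i=12
  bits 00000010101000011110011011011101 = 44164829

44164829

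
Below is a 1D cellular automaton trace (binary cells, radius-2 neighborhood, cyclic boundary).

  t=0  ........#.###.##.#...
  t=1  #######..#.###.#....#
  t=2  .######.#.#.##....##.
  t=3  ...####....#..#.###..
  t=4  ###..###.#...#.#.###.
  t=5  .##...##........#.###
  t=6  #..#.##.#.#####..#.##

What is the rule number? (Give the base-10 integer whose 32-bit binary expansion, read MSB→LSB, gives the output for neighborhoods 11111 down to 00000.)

  #####|#  b31=1 t=1,i=1
  ####.|#  b30=1 t=1,i=5
  ###.#|#  b29=1 t=0,i=12
  ###..|#  b28=1 t=1,i=6
  ##.##|#  b27=1 t=0,i=13
  ##.#.|.  b26=0 t=0,i=16
  ##..#|.  b25=0 t=1,i=7
  ##...|#  b24=1 t=2,i=14
  #.###|.  b23=0 t=0,i=10
  #.##.|.  b22=0 t=0,i=14
  #.#.#|.  b21=0 t=2,i=8
  #.#..|.  b20=0 t=0,i=17
  #..##|.  b19=0 t=2,i=0
  #..#.|#  b18=1 t=1,i=8
  #...#|.  b17=0 t=4,i=11
  #....|.  b16=0 t=0,i=19
  .####|.  b15=0 t=1,i=0
  .###.|#  b14=1 t=0,i=11
  .##.#|#  b13=1 t=0,i=15
  .##..|.  b12=0 t=2,i=13
  .#.##|#  b11=1 t=0,i=9
  .#.#.|.  b10=0 t=2,i=9
  .#..#|.  b9=0 t=3,i=12
  .#...|.  b8=0 t=0,i=18
  ..###|.  b7=0 t=1,i=20
  ..##.|#  b6=1 t=2,i=18
  ..#.#|.  b5=0 t=0,i=8
  ..#..|.  b4=0 t=3,i=11
  ...##|#  b3=1 t=1,i=19
  ...#.|.  b2=0 t=0,i=7
  ....#|#  b1=1 t=0,i=6
  .....|#  b0=1 t=0,i=0
  bits 11111001000001000110100001001011 = 4177815627

4177815627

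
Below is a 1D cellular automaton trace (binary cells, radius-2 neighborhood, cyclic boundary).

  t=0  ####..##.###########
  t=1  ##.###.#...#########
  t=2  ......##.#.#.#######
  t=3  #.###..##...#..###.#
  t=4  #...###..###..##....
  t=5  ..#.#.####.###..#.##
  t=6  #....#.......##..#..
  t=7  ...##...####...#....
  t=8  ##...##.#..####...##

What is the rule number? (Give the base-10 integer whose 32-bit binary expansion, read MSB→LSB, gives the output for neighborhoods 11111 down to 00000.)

  nb #####: next=#  (t=0,i=0, bit31=1)
  nb ####.: next=.  (t=0,i=2, bit30=0)
  nb ###.#: next=.  (t=1,i=1, bit29=0)
  nb ###..: next=#  (t=0,i=3, bit28=1)
  nb ##.##: next=.  (t=0,i=8, bit27=0)
  nb ##.#.: next=#  (t=1,i=6, bit26=1)
  nb ##..#: next=#  (t=0,i=4, bit25=1)
  nb ##...: next=#  (t=2,i=0, bit24=1)
  nb #.###: next=.  (t=0,i=9, bit23=0)
  nb #.##.: next=.  (t=3,i=19, bit22=0)
  nb #.#.#: next=.  (t=2,i=9, bit21=0)
  nb #.#..: next=#  (t=1,i=7, bit20=1)
  nb #..##: next=#  (t=0,i=5, bit19=1)
  nb #..#.: next=.  (t=5,i=1, bit18=0)
  nb #...#: next=#  (t=1,i=9, bit17=1)
  nb #....: next=.  (t=2,i=1, bit16=0)
  nb .####: next=.  (t=0,i=10, bit15=0)
  nb .###.: next=.  (t=1,i=4, bit14=0)
  nb .##.#: next=#  (t=0,i=7, bit13=1)
  nb .##..: next=.  (t=3,i=8, bit12=0)
  nb .#.##: next=#  (t=2,i=12, bit11=1)
  nb .#.#.: next=.  (t=2,i=10, bit10=0)
  nb .#..#: next=.  (t=3,i=13, bit9=0)
  nb .#...: next=.  (t=1,i=8, bit8=0)
  nb ..###: next=#  (t=1,i=11, bit7=1)
  nb ..##.: next=.  (t=0,i=6, bit6=0)
  nb ..#.#: next=.  (t=5,i=2, bit5=0)
  nb ..#..: next=.  (t=3,i=12, bit4=0)
  nb ...##: next=.  (t=1,i=10, bit3=0)
  nb ...#.: next=#  (t=3,i=11, bit2=1)
  nb ....#: next=#  (t=2,i=4, bit1=1)
  nb .....: next=#  (t=2,i=2, bit0=1)
  bits 10010111000110100010100010000111 = 2535073927

2535073927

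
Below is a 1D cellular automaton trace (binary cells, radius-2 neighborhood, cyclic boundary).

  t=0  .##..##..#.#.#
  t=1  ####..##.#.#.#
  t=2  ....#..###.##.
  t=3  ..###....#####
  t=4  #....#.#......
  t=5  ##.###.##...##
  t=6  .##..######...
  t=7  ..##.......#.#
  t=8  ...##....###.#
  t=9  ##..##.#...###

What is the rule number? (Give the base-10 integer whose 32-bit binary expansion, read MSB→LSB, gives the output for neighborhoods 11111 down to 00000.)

796014902

  ##### -> .   bit 31 = 0  t=1,i=1
  ####. -> .   bit 30 = 0  t=1,i=2
  ###.# -> #   bit 29 = 1  t=2,i=9
  ###.. -> .   bit 28 = 0  t=1,i=3
  ##.## -> #   bit 27 = 1  t=2,i=10
  ##.#. -> #   bit 26 = 1  t=1,i=8
  ##..# -> #   bit 25 = 1  t=0,i=3
  ##... -> #   bit 24 = 1  t=2,i=13
  #.### -> .   bit 23 = 0  t=1,i=13
  #.##. -> #   bit 22 = 1  t=0,i=1
  #.#.# -> #   bit 21 = 1  t=0,i=11
  #.#.. -> #   bit 20 = 1  t=4,i=7
  #..## -> .   bit 19 = 0  t=0,i=4
  #..#. -> .   bit 18 = 0  t=0,i=8
  #...# -> #   bit 17 = 1  t=5,i=10
  #.... -> .   bit 16 = 0  t=2,i=0
  .#### -> .   bit 15 = 0  t=1,i=0
  .###. -> .   bit 14 = 0  t=2,i=8
  .##.# -> #   bit 13 = 1  t=1,i=7
  .##.. -> #   bit 12 = 1  t=0,i=2
  .#.## -> #   bit 11 = 1  t=0,i=0
  .#.#. -> .   bit 10 = 0  t=0,i=10
  .#..# -> .   bit 9 = 0  t=2,i=5
  .#... -> #   bit 8 = 1  t=4,i=1
  ..### -> .   bit 7 = 0  t=2,i=7
  ..##. -> .   bit 6 = 0  t=0,i=5
  ..#.# -> #   bit 5 = 1  t=0,i=9
  ..#.. -> #   bit 4 = 1  t=2,i=4
  ...## -> .   bit 3 = 0  t=3,i=8
  ...#. -> #   bit 2 = 1  t=2,i=3
  ....# -> #   bit 1 = 1  t=2,i=2
  ..... -> .   bit 0 = 0  t=2,i=1
  bits 00101111011100100011100100110110 = 796014902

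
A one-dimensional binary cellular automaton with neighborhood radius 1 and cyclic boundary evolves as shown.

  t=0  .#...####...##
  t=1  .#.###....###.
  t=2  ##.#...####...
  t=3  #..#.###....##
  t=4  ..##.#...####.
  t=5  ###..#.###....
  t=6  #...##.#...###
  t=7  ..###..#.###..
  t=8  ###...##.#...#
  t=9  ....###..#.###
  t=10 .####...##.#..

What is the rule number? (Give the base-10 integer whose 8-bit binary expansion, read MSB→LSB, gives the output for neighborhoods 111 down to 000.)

  ###|.  b7=0 t=0,i=6
  ##.|.  b6=0 t=0,i=8
  #.#|.  b5=0 t=0,i=0
  #..|.  b4=0 t=0,i=2
  .##|#  b3=1 t=0,i=5
  .#.|#  b2=1 t=0,i=1
  ..#|#  b1=1 t=0,i=4
  ...|#  b0=1 t=0,i=3
  bits 00001111 = 15

15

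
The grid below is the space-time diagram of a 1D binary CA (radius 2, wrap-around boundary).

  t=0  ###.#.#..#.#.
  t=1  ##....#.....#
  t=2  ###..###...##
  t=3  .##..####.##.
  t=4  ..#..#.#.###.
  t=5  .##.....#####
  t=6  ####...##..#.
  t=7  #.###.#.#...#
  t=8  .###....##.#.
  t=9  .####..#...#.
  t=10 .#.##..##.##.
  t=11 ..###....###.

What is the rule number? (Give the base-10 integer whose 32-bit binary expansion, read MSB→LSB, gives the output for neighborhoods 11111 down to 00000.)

1506826652

  #####|.  b31=0 t=2,i=0
  ####.|#  b30=1 t=2,i=1
  ###.#|.  b29=0 t=0,i=2
  ###..|#  b28=1 t=1,i=1
  ##.##|#  b27=1 t=3,i=9
  ##.#.|.  b26=0 t=0,i=3
  ##..#|.  b25=0 t=2,i=3
  ##...|#  b24=1 t=1,i=2
  #.###|#  b23=1 t=0,i=0
  #.##.|#  b22=1 t=3,i=10
  #.#.#|.  b21=0 t=0,i=4
  #.#..|#  b20=1 t=0,i=6
  #..##|.  b19=0 t=2,i=4
  #..#.|.  b18=0 t=0,i=8
  #...#|.  b17=0 t=2,i=9
  #....|.  b16=0 t=1,i=3
  .####|.  b15=0 t=2,i=12
  .###.|#  b14=1 t=0,i=1
  .##.#|.  b13=0 t=7,i=0
  .##..|#  b12=1 t=3,i=2
  .#.##|#  b11=1 t=0,i=12
  .#.#.|.  b10=0 t=0,i=5
  .#..#|.  b9=0 t=0,i=7
  .#...|#  b8=1 t=1,i=7
  ..###|#  b7=1 t=1,i=12
  ..##.|.  b6=0 t=3,i=1
  ..#.#|.  b5=0 t=0,i=9
  ..#..|#  b4=1 t=1,i=6
  ...##|#  b3=1 t=1,i=11
  ...#.|#  b2=1 t=1,i=5
  ....#|.  b1=0 t=1,i=4
  .....|.  b0=0 t=1,i=9
  bits 01011001110100000101100110011100 = 1506826652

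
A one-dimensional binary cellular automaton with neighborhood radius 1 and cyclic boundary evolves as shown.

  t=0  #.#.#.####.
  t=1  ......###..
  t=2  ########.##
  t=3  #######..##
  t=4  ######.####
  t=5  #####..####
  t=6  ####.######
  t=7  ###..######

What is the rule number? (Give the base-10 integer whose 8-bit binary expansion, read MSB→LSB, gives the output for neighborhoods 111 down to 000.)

  [7] ### => #  t=0,i=7
  [6] ##. => .  t=0,i=9
  [5] #.# => .  t=0,i=1
  [4] #.. => #  t=1,i=9
  [3] .## => #  t=0,i=6
  [2] .#. => .  t=0,i=0
  [1] ..# => #  t=1,i=5
  [0] ... => #  t=1,i=0
  bits 10011011 = 155

155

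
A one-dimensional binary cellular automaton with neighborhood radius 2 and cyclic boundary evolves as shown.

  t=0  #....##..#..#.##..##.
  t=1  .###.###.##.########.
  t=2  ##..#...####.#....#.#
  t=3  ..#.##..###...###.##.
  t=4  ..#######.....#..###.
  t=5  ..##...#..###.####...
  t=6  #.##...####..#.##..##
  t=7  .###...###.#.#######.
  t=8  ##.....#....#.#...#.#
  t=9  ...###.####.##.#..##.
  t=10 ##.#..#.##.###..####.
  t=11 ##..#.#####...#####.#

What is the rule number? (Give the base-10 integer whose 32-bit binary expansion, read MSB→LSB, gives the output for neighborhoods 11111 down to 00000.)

1246347251

  #####|.  b31=0 t=1,i=14
  ####.|#  b30=1 t=1,i=18
  ###.#|.  b29=0 t=1,i=3
  ###..|.  b28=0 t=1,i=19
  ##.##|#  b27=1 t=1,i=4
  ##.#.|.  b26=0 t=0,i=20
  ##..#|#  b25=1 t=0,i=7
  ##...|.  b24=0 t=3,i=11
  #.###|.  b23=0 t=1,i=5
  #.##.|#  b22=1 t=0,i=14
  #.#.#|.  b21=0 t=7,i=11
  #.#..|.  b20=0 t=0,i=0
  #..##|#  b19=1 t=0,i=17
  #..#.|.  b18=0 t=0,i=8
  #...#|.  b17=0 t=2,i=6
  #....|#  b16=1 t=0,i=2
  .####|#  b15=1 t=1,i=13
  .###.|.  b14=0 t=1,i=2
  .##.#|#  b13=1 t=0,i=19
  .##..|#  b12=1 t=0,i=6
  .#.##|#  b11=1 t=0,i=13
  .#.#.|#  b10=1 t=8,i=13
  .#..#|#  b9=1 t=0,i=10
  .#...|#  b8=1 t=0,i=1
  ..###|#  b7=1 t=1,i=1
  ..##.|#  b6=1 t=0,i=5
  ..#.#|#  b5=1 t=0,i=12
  ..#..|#  b4=1 t=0,i=9
  ...##|.  b3=0 t=0,i=4
  ...#.|.  b2=0 t=2,i=17
  ....#|#  b1=1 t=0,i=3
  .....|#  b0=1 t=4,i=11
  bits 01001010010010011011111111110011 = 1246347251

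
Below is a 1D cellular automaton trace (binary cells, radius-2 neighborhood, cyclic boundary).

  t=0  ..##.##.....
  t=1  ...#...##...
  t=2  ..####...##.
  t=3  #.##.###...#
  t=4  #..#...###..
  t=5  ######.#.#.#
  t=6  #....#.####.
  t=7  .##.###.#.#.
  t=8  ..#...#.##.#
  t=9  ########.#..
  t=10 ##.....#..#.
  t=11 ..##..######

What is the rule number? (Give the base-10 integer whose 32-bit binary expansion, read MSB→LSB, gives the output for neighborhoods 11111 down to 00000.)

  [31] ##### => .  t=5,i=1
  [30] ####. => .  t=2,i=4
  [29] ###.# => #  t=5,i=5
  [28] ###.. => #  t=2,i=5
  [27] ##.## => .  t=0,i=4
  [26] ##.#. => .  t=5,i=6
  [25] ##..# => .  t=4,i=10
  [24] ##... => #  t=0,i=7
  [23] #.### => .  t=3,i=5
  [22] #.##. => .  t=0,i=5
  [21] #.#.# => #  t=5,i=7
  [20] #.#.. => .  t=6,i=0
  [19] #..## => .  t=7,i=0
  [18] #..#. => #  t=4,i=2
  [17] #...# => #  t=1,i=5
  [16] #.... => #  t=0,i=8
  [15] .#### => #  t=2,i=3
  [14] .###. => .  t=3,i=6
  [13] .##.# => #  t=0,i=3
  [12] .##.. => .  t=0,i=6
  [11] .#.## => #  t=5,i=10
  [10] .#.#. => #  t=5,i=8
  [9] .#..# => #  t=4,i=1
  [8] .#... => #  t=1,i=4
  [7] ..### => #  t=2,i=2
  [6] ..##. => .  t=0,i=2
  [5] ..#.# => #  t=6,i=5
  [4] ..#.. => #  t=1,i=3
  [3] ...## => .  t=0,i=1
  [2] ...#. => #  t=1,i=2
  [1] ....# => .  t=0,i=0
  [0] ..... => .  t=0,i=9
  bits 00110001001001111010111110110100 = 824684468

824684468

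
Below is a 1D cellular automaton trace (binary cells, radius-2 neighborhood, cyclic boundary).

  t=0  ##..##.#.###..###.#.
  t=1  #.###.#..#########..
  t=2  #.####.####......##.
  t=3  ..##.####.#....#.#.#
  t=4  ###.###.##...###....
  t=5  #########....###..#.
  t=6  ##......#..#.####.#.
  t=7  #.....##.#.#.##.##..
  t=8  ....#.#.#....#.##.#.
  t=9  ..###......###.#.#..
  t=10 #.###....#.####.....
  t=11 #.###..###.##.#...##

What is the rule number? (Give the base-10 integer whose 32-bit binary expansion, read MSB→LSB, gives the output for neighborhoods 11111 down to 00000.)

1053344486

  #####|.  b31=0 t=1,i=11
  ####.|.  b30=0 t=1,i=16
  ###.#|#  b29=1 t=0,i=16
  ###..|#  b28=1 t=0,i=11
  ##.##|#  b27=1 t=2,i=6
  ##.#.|#  b26=1 t=0,i=6
  ##..#|#  b25=1 t=0,i=2
  ##...|.  b24=0 t=2,i=11
  #.###|#  b23=1 t=0,i=9
  #.##.|#  b22=1 t=0,i=0
  #.#.#|.  b21=0 t=0,i=7
  #.#..|.  b20=0 t=1,i=6
  #..##|#  b19=1 t=0,i=3
  #..#.|.  b18=0 t=1,i=19
  #...#|.  b17=0 t=4,i=11
  #....|.  b16=0 t=2,i=12
  .####|#  b15=1 t=1,i=10
  .###.|#  b14=1 t=0,i=10
  .##.#|.  b13=0 t=0,i=5
  .##..|.  b12=0 t=0,i=1
  .#.##|.  b11=0 t=0,i=8
  .#.#.|.  b10=0 t=3,i=16
  .#..#|#  b9=1 t=1,i=7
  .#...|.  b8=0 t=3,i=11
  ..###|#  b7=1 t=0,i=14
  ..##.|#  b6=1 t=0,i=4
  ..#.#|#  b5=1 t=1,i=0
  ..#..|.  b4=0 t=6,i=8
  ...##|.  b3=0 t=2,i=16
  ...#.|#  b2=1 t=3,i=14
  ....#|#  b1=1 t=2,i=15
  .....|.  b0=0 t=2,i=13
  bits 00111110110010001100001011100110 = 1053344486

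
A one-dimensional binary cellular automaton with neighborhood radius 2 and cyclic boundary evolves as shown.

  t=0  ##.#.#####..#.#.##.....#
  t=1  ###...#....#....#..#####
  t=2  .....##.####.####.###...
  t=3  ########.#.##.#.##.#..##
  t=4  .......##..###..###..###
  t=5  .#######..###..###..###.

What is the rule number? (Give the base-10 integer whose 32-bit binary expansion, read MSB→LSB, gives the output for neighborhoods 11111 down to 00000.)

743301343

  [31] ##### => .  t=0,i=7
  [30] ####. => .  t=0,i=8
  [29] ###.# => #  t=0,i=1
  [28] ###.. => .  t=0,i=9
  [27] ##.## => #  t=2,i=7
  [26] ##.#. => #  t=0,i=2
  [25] ##..# => .  t=0,i=10
  [24] ##... => .  t=0,i=18
  [23] #.### => .  t=0,i=5
  [22] #.##. => #  t=0,i=16
  [21] #.#.# => .  t=0,i=3
  [20] #.#.. => .  t=3,i=19
  [19] #..## => #  t=1,i=18
  [18] #..#. => #  t=0,i=11
  [17] #...# => .  t=1,i=4
  [16] #.... => #  t=0,i=19
  [15] .#### => #  t=0,i=6
  [14] .###. => #  t=0,i=0
  [13] .##.# => #  t=2,i=6
  [12] .##.. => .  t=0,i=17
  [11] .#.## => .  t=0,i=4
  [10] .#.#. => .  t=0,i=13
  [9] .#..# => .  t=1,i=17
  [8] .#... => .  t=1,i=7
  [7] ..### => #  t=0,i=23
  [6] ..##. => #  t=2,i=5
  [5] ..#.# => .  t=0,i=12
  [4] ..#.. => #  t=1,i=6
  [3] ...## => #  t=0,i=22
  [2] ...#. => #  t=1,i=5
  [1] ....# => #  t=0,i=21
  [0] ..... => #  t=0,i=20
  bits 00101100010011011110000011011111 = 743301343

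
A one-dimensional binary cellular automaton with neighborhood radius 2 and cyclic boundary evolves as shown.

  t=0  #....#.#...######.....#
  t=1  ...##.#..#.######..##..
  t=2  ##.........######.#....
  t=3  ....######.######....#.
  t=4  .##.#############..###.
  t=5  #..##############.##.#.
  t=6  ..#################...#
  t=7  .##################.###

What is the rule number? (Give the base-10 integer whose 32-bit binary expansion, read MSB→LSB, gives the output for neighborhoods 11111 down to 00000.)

  #####|#  b31=1 t=0,i=13
  ####.|#  b30=1 t=0,i=15
  ###.#|#  b29=1 t=2,i=16
  ###..|#  b28=1 t=0,i=16
  ##.##|#  b27=1 t=3,i=10
  ##.#.|.  b26=0 t=1,i=5
  ##..#|.  b25=0 t=1,i=17
  ##...|.  b24=0 t=0,i=1
  #.###|#  b23=1 t=1,i=11
  #.##.|#  b22=1 t=5,i=18
  #.#.#|.  b21=0 t=5,i=21
  #.#..|.  b20=0 t=0,i=7
  #..##|#  b19=1 t=1,i=18
  #..#.|.  b18=0 t=1,i=8
  #...#|#  b17=1 t=0,i=9
  #....|.  b16=0 t=0,i=2
  .####|#  b15=1 t=0,i=12
  .###.|.  b14=0 t=4,i=20
  .##.#|.  b13=0 t=1,i=4
  .##..|.  b12=0 t=0,i=0
  .#.##|.  b11=0 t=1,i=10
  .#.#.|#  b10=1 t=0,i=6
  .#..#|.  b9=0 t=1,i=7
  .#...|.  b8=0 t=0,i=8
  ..###|#  b7=1 t=0,i=11
  ..##.|.  b6=0 t=0,i=22
  ..#.#|.  b5=0 t=0,i=5
  ..#..|#  b4=1 t=3,i=21
  ...##|.  b3=0 t=0,i=10
  ...#.|#  b2=1 t=0,i=4
  ....#|#  b1=1 t=0,i=3
  .....|#  b0=1 t=0,i=19
  bits 11111000110010101000010010010111 = 4174021783

4174021783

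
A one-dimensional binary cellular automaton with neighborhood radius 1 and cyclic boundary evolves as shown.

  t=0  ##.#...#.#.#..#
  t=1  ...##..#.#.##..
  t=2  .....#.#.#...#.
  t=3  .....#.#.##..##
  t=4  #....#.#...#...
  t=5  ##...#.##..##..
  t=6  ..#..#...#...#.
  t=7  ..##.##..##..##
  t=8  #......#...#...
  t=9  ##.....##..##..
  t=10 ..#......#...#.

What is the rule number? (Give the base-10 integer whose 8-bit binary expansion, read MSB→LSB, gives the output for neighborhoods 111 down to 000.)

  [7] ### => .  t=0,i=0
  [6] ##. => .  t=0,i=1
  [5] #.# => .  t=0,i=2
  [4] #.. => #  t=0,i=4
  [3] .## => .  t=0,i=14
  [2] .#. => #  t=0,i=3
  [1] ..# => .  t=0,i=6
  [0] ... => .  t=0,i=5
  bits 00010100 = 20

20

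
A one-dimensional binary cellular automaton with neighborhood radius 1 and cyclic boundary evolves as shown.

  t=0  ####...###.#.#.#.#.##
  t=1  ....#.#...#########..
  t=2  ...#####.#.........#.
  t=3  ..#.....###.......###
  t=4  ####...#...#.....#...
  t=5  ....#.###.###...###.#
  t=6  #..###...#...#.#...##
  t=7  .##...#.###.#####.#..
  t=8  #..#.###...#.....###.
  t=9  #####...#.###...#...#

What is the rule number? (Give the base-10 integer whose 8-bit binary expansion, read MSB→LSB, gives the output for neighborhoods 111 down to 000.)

  nb ###: next=.  (t=0,i=0, bit7=0)
  nb ##.: next=.  (t=0,i=3, bit6=0)
  nb #.#: next=#  (t=0,i=10, bit5=1)
  nb #..: next=#  (t=0,i=4, bit4=1)
  nb .##: next=.  (t=0,i=7, bit3=0)
  nb .#.: next=#  (t=0,i=11, bit2=1)
  nb ..#: next=#  (t=0,i=6, bit1=1)
  nb ...: next=.  (t=0,i=5, bit0=0)
  bits 00110110 = 54

54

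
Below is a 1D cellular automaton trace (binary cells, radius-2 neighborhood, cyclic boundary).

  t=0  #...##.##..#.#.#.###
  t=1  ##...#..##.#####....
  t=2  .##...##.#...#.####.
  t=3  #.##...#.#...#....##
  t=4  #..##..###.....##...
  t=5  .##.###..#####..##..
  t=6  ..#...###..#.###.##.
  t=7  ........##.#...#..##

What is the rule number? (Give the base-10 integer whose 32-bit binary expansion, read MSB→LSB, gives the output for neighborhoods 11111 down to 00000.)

3006871075

  #####|#  b31=1 t=1,i=13
  ####.|.  b30=0 t=0,i=19
  ###.#|#  b29=1 t=3,i=0
  ###..|#  b28=1 t=0,i=0
  ##.##|.  b27=0 t=0,i=6
  ##.#.|.  b26=0 t=2,i=8
  ##..#|#  b25=1 t=0,i=9
  ##...|#  b24=1 t=0,i=1
  #.###|.  b23=0 t=0,i=17
  #.##.|.  b22=0 t=0,i=7
  #.#.#|#  b21=1 t=0,i=13
  #.#..|#  b20=1 t=2,i=9
  #..##|#  b19=1 t=1,i=7
  #..#.|.  b18=0 t=0,i=10
  #...#|.  b17=0 t=0,i=2
  #....|#  b16=1 t=1,i=17
  .####|.  b15=0 t=0,i=18
  .###.|.  b14=0 t=3,i=19
  .##.#|#  b13=1 t=0,i=5
  .##..|#  b12=1 t=0,i=8
  .#.##|.  b11=0 t=0,i=16
  .#.#.|#  b10=1 t=0,i=12
  .#..#|#  b9=1 t=1,i=6
  .#...|.  b8=0 t=2,i=10
  ..###|.  b7=0 t=3,i=18
  ..##.|.  b6=0 t=0,i=4
  ..#.#|#  b5=1 t=0,i=11
  ..#..|.  b4=0 t=1,i=5
  ...##|.  b3=0 t=0,i=3
  ...#.|.  b2=0 t=1,i=4
  ....#|#  b1=1 t=1,i=18
  .....|#  b0=1 t=4,i=12
  bits 10110011001110010011011000100011 = 3006871075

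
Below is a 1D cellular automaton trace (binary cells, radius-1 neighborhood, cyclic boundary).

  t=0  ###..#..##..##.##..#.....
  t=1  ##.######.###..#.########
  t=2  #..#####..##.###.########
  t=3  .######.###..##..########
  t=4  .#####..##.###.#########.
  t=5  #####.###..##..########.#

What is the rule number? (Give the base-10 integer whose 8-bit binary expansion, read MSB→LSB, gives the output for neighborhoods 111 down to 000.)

  [7] ### => #  t=0,i=1
  [6] ##. => .  t=0,i=2
  [5] #.# => .  t=0,i=14
  [4] #.. => #  t=0,i=3
  [3] .## => #  t=0,i=0
  [2] .#. => #  t=0,i=5
  [1] ..# => #  t=0,i=4
  [0] ... => #  t=0,i=21
  bits 10011111 = 159

159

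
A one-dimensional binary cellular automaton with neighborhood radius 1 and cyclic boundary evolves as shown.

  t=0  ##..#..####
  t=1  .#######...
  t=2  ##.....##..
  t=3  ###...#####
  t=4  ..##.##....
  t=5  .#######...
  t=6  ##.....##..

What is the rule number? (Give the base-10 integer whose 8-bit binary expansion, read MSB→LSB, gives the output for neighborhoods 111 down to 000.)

  [7] ### => .  t=0,i=0
  [6] ##. => #  t=0,i=1
  [5] #.# => #  t=4,i=4
  [4] #.. => #  t=0,i=2
  [3] .## => #  t=0,i=7
  [2] .#. => #  t=0,i=4
  [1] ..# => #  t=0,i=3
  [0] ... => .  t=1,i=9
  bits 01111110 = 126

126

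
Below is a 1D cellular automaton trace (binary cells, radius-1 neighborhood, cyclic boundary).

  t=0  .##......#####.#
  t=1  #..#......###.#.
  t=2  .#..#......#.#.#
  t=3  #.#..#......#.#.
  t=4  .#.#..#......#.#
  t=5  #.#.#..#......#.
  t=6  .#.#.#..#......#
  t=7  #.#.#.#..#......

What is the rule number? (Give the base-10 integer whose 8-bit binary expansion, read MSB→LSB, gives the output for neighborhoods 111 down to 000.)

176

  ### -> #   bit 7 = 1  t=0,i=10
  ##. -> .   bit 6 = 0  t=0,i=2
  #.# -> #   bit 5 = 1  t=0,i=0
  #.. -> #   bit 4 = 1  t=0,i=3
  .## -> .   bit 3 = 0  t=0,i=1
  .#. -> .   bit 2 = 0  t=0,i=15
  ..# -> .   bit 1 = 0  t=0,i=8
  ... -> .   bit 0 = 0  t=0,i=4
  bits 10110000 = 176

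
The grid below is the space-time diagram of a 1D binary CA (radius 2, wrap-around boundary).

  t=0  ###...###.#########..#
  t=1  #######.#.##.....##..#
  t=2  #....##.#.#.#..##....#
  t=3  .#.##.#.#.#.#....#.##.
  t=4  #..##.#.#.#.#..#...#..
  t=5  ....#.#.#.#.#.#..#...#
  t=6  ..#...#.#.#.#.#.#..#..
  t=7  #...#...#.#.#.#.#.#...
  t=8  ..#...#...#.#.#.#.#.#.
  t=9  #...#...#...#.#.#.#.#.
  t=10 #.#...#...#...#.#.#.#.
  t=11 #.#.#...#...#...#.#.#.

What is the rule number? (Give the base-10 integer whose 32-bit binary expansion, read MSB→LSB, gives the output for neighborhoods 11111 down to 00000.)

  nb #####: next=.  (t=0,i=12, bit31=0)
  nb ####.: next=#  (t=0,i=1, bit30=1)
  nb ###.#: next=#  (t=0,i=8, bit29=1)
  nb ###..: next=#  (t=0,i=2, bit28=1)
  nb ##.##: next=.  (t=0,i=9, bit27=0)
  nb ##.#.: next=.  (t=1,i=7, bit26=0)
  nb ##..#: next=.  (t=0,i=19, bit25=0)
  nb ##...: next=#  (t=0,i=3, bit24=1)
  nb #.###: next=#  (t=0,i=10, bit23=1)
  nb #.##.: next=#  (t=1,i=10, bit22=1)
  nb #.#.#: next=#  (t=1,i=8, bit21=1)
  nb #.#..: next=#  (t=2,i=12, bit20=1)
  nb #..##: next=.  (t=0,i=20, bit19=0)
  nb #..#.: next=#  (t=3,i=0, bit18=1)
  nb #...#: next=#  (t=0,i=4, bit17=1)
  nb #....: next=.  (t=1,i=13, bit16=0)
  nb .####: next=#  (t=0,i=0, bit15=1)
  nb .###.: next=.  (t=0,i=7, bit14=0)
  nb .##.#: next=#  (t=2,i=6, bit13=1)
  nb .##..: next=.  (t=1,i=11, bit12=0)
  nb .#.##: next=.  (t=1,i=9, bit11=0)
  nb .#.#.: next=.  (t=2,i=9, bit10=0)
  nb .#..#: next=.  (t=2,i=13, bit9=0)
  nb .#...: next=.  (t=3,i=13, bit8=0)
  nb ..###: next=#  (t=0,i=6, bit7=1)
  nb ..##.: next=.  (t=1,i=17, bit6=0)
  nb ..#.#: next=.  (t=3,i=1, bit5=0)
  nb ..#..: next=.  (t=4,i=0, bit4=0)
  nb ...##: next=#  (t=0,i=5, bit3=1)
  nb ...#.: next=.  (t=3,i=16, bit2=0)
  nb ....#: next=#  (t=1,i=15, bit1=1)
  nb .....: next=.  (t=1,i=14, bit0=0)
  bits 01110001111101101010000010001010 = 1911988362

1911988362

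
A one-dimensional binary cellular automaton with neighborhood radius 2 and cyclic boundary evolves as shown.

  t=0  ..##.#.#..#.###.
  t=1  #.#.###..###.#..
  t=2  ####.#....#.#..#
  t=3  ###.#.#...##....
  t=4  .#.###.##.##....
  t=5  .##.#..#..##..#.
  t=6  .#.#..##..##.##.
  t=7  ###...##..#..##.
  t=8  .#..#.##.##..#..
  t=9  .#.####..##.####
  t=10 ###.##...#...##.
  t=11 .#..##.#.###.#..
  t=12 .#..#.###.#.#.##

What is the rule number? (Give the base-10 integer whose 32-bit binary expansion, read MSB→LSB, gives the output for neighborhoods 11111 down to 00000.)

3295075697

  #####|#  b31=1 t=2,i=1
  ####.|#  b30=1 t=2,i=2
  ###.#|.  b29=0 t=1,i=11
  ###..|.  b28=0 t=0,i=14
  ##.##|.  b27=0 t=4,i=6
  ##.#.|#  b26=1 t=0,i=4
  ##..#|.  b25=0 t=1,i=7
  ##...|.  b24=0 t=0,i=15
  #.###|.  b23=0 t=0,i=12
  #.##.|#  b22=1 t=4,i=7
  #.#.#|#  b21=1 t=0,i=5
  #.#..|.  b20=0 t=0,i=7
  #..##|.  b19=0 t=1,i=8
  #..#.|#  b18=1 t=0,i=9
  #...#|#  b17=1 t=0,i=0
  #....|.  b16=0 t=2,i=7
  .####|#  b15=1 t=2,i=0
  .###.|#  b14=1 t=0,i=13
  .##.#|.  b13=0 t=0,i=3
  .##..|#  b12=1 t=3,i=11
  .#.##|#  b11=1 t=0,i=11
  .#.#.|#  b10=1 t=0,i=6
  .#..#|.  b9=0 t=0,i=8
  .#...|#  b8=1 t=2,i=6
  ..###|.  b7=0 t=1,i=9
  ..##.|#  b6=1 t=0,i=2
  ..#.#|#  b5=1 t=0,i=10
  ..#..|#  b4=1 t=5,i=7
  ...##|.  b3=0 t=0,i=1
  ...#.|.  b2=0 t=2,i=9
  ....#|.  b1=0 t=2,i=8
  .....|#  b0=1 t=4,i=14
  bits 11000100011001101101110101110001 = 3295075697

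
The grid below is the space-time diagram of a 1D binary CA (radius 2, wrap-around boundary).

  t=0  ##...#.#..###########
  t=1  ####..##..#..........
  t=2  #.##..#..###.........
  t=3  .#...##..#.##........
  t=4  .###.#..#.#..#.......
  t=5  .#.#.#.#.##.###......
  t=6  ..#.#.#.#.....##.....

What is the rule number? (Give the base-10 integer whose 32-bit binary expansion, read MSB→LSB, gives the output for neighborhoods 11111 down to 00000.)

  ##### -> .   bit 31 = 0  t=0,i=12
  ####. -> #   bit 30 = 1  t=0,i=0
  ###.# -> #   bit 29 = 1  t=4,i=3
  ###.. -> #   bit 28 = 1  t=0,i=1
  ##.## -> .   bit 27 = 0  t=5,i=11
  ##.#. -> .   bit 26 = 0  t=4,i=4
  ##..# -> .   bit 25 = 0  t=1,i=4
  ##... -> #   bit 24 = 1  t=0,i=2
  #.### -> .   bit 23 = 0  t=5,i=12
  #.##. -> .   bit 22 = 0  t=2,i=2
  #.#.# -> .   bit 21 = 0  t=5,i=3
  #.#.. -> #   bit 20 = 1  t=0,i=7
  #..## -> .   bit 19 = 0  t=0,i=9
  #..#. -> #   bit 18 = 1  t=1,i=9
  #...# -> #   bit 17 = 1  t=0,i=3
  #.... -> .   bit 16 = 0  t=1,i=12
  .#### -> .   bit 15 = 0  t=0,i=11
  .###. -> .   bit 14 = 0  t=2,i=10
  .##.# -> .   bit 13 = 0  t=5,i=10
  .##.. -> .   bit 12 = 0  t=1,i=7
  .#.## -> #   bit 11 = 1  t=2,i=1
  .#.#. -> #   bit 10 = 1  t=0,i=6
  .#..# -> .   bit 9 = 0  t=0,i=8
  .#... -> #   bit 8 = 1  t=1,i=11
  ..### -> #   bit 7 = 1  t=0,i=10
  ..##. -> #   bit 6 = 1  t=1,i=6
  ..#.# -> .   bit 5 = 0  t=0,i=5
  ..#.. -> #   bit 4 = 1  t=1,i=10
  ...## -> .   bit 3 = 0  t=1,i=20
  ...#. -> .   bit 2 = 0  t=0,i=4
  ....# -> .   bit 1 = 0  t=1,i=19
  ..... -> .   bit 0 = 0  t=1,i=13
  bits 01110001000101100000110111010000 = 1897270736

1897270736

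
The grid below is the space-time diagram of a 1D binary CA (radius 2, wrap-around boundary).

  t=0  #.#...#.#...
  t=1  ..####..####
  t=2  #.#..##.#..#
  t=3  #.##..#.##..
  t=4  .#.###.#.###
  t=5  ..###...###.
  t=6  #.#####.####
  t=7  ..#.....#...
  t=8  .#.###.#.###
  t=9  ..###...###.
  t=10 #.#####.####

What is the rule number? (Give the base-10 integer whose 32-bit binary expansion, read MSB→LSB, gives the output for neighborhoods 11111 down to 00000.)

  nb #####: next=.  (t=6,i=4, bit31=0)
  nb ####.: next=.  (t=1,i=4, bit30=0)
  nb ###.#: next=.  (t=4,i=5, bit29=0)
  nb ###..: next=#  (t=1,i=5, bit28=1)
  nb ##.##: next=.  (t=6,i=1, bit27=0)
  nb ##.#.: next=.  (t=2,i=1, bit26=0)
  nb ##..#: next=#  (t=1,i=0, bit25=1)
  nb ##...: next=#  (t=5,i=5, bit24=1)
  nb #.###: next=#  (t=4,i=3, bit23=1)
  nb #.##.: next=.  (t=3,i=2, bit22=0)
  nb #.#.#: next=.  (t=4,i=1, bit21=0)
  nb #.#..: next=#  (t=0,i=2, bit20=1)
  nb #..##: next=.  (t=1,i=1, bit19=0)
  nb #..#.: next=#  (t=3,i=5, bit18=1)
  nb #...#: next=#  (t=0,i=4, bit17=1)
  nb #....: next=#  (t=7,i=4, bit16=1)
  nb .####: next=.  (t=1,i=3, bit15=0)
  nb .###.: next=#  (t=4,i=4, bit14=1)
  nb .##.#: next=#  (t=2,i=0, bit13=1)
  nb .##..: next=#  (t=3,i=3, bit12=1)
  nb .#.##: next=#  (t=3,i=1, bit11=1)
  nb .#.#.: next=.  (t=0,i=1, bit10=0)
  nb .#..#: next=#  (t=2,i=3, bit9=1)
  nb .#...: next=#  (t=0,i=3, bit8=1)
  nb ..###: next=#  (t=1,i=2, bit7=1)
  nb ..##.: next=.  (t=2,i=5, bit6=0)
  nb ..#.#: next=.  (t=0,i=0, bit5=0)
  nb ..#..: next=.  (t=7,i=2, bit4=0)
  nb ...##: next=.  (t=5,i=1, bit3=0)
  nb ...#.: next=#  (t=0,i=5, bit2=1)
  nb ....#: next=.  (t=7,i=0, bit1=0)
  nb .....: next=#  (t=7,i=5, bit0=1)
  bits 00010011100101110111101110000101 = 328694661

328694661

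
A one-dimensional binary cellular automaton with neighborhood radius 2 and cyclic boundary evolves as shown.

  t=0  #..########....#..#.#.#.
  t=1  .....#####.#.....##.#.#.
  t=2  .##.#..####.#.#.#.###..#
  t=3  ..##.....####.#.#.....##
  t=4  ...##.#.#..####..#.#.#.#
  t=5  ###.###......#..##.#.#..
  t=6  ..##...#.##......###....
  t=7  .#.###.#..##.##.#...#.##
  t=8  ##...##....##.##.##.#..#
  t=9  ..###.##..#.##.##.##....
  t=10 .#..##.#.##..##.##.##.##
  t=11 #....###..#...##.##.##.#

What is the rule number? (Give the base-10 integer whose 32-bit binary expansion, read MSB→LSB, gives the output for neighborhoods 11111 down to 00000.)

3978703145

  #####|#  b31=1 t=0,i=5
  ####.|#  b30=1 t=0,i=9
  ###.#|#  b29=1 t=1,i=9
  ###..|.  b28=0 t=0,i=10
  ##.##|#  b27=1 t=5,i=3
  ##.#.|#  b26=1 t=1,i=10
  ##..#|.  b25=0 t=2,i=21
  ##...|#  b24=1 t=0,i=11
  #.###|.  b23=0 t=2,i=18
  #.##.|.  b22=0 t=2,i=1
  #.#.#|#  b21=1 t=0,i=20
  #.#..|.  b20=0 t=0,i=0
  #..##|.  b19=0 t=0,i=2
  #..#.|#  b18=1 t=0,i=17
  #...#|#  b17=1 t=4,i=1
  #....|.  b16=0 t=0,i=12
  .####|.  b15=0 t=0,i=4
  .###.|.  b14=0 t=2,i=19
  .##.#|#  b13=1 t=1,i=18
  .##..|#  b12=1 t=3,i=3
  .#.##|.  b11=0 t=2,i=0
  .#.#.|.  b10=0 t=0,i=19
  .#..#|.  b9=0 t=0,i=1
  .#...|#  b8=1 t=1,i=12
  ..###|.  b7=0 t=0,i=3
  ..##.|.  b6=0 t=1,i=17
  ..#.#|#  b5=1 t=0,i=18
  ..#..|.  b4=0 t=0,i=15
  ...##|#  b3=1 t=1,i=4
  ...#.|.  b2=0 t=0,i=14
  ....#|.  b1=0 t=0,i=13
  .....|#  b0=1 t=1,i=1
  bits 11101101001001100011000100101001 = 3978703145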